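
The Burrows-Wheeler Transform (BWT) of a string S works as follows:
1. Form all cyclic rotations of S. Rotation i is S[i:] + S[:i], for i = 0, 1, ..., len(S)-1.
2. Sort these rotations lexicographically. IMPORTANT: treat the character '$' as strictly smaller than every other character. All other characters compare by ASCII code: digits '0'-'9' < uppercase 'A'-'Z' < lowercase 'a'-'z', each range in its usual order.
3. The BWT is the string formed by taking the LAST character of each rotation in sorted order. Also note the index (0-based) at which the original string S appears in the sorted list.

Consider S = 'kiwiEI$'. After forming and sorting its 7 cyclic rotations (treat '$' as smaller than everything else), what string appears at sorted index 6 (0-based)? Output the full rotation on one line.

Answer: wiEI$ki

Derivation:
All 7 rotations (rotation i = S[i:]+S[:i]):
  rot[0] = kiwiEI$
  rot[1] = iwiEI$k
  rot[2] = wiEI$ki
  rot[3] = iEI$kiw
  rot[4] = EI$kiwi
  rot[5] = I$kiwiE
  rot[6] = $kiwiEI
Sorted (with $ < everything):
  sorted[0] = $kiwiEI
  sorted[1] = EI$kiwi
  sorted[2] = I$kiwiE
  sorted[3] = iEI$kiw
  sorted[4] = iwiEI$k
  sorted[5] = kiwiEI$
  sorted[6] = wiEI$ki
sorted[6] = wiEI$ki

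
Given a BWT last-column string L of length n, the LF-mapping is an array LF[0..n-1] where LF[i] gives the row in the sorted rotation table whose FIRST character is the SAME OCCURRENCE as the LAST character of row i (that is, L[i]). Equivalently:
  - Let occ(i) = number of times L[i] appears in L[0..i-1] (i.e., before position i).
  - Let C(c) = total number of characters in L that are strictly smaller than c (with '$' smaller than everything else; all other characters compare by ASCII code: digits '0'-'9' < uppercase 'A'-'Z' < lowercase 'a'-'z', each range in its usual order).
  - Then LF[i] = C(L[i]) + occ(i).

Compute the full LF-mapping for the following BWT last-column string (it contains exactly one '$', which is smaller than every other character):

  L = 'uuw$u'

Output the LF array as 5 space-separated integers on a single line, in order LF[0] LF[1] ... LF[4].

Answer: 1 2 4 0 3

Derivation:
Char counts: '$':1, 'u':3, 'w':1
C (first-col start): C('$')=0, C('u')=1, C('w')=4
L[0]='u': occ=0, LF[0]=C('u')+0=1+0=1
L[1]='u': occ=1, LF[1]=C('u')+1=1+1=2
L[2]='w': occ=0, LF[2]=C('w')+0=4+0=4
L[3]='$': occ=0, LF[3]=C('$')+0=0+0=0
L[4]='u': occ=2, LF[4]=C('u')+2=1+2=3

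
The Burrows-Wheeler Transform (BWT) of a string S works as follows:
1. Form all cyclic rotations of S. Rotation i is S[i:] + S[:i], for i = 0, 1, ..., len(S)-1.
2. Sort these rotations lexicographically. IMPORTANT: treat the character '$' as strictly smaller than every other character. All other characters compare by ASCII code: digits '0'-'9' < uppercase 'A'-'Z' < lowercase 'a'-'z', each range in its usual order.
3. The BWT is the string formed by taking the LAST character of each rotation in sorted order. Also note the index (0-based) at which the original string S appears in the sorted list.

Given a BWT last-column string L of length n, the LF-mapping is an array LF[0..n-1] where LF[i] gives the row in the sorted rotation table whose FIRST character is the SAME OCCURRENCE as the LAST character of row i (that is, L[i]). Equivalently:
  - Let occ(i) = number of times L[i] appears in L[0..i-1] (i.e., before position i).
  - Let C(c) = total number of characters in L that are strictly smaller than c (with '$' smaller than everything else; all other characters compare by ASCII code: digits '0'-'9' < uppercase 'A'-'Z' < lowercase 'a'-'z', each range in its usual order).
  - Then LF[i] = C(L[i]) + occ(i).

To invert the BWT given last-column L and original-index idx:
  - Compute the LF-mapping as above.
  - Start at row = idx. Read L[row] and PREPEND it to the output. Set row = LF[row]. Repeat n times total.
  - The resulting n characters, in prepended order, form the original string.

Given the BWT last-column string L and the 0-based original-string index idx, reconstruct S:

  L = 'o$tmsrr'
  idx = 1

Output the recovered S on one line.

Answer: mrsrto$

Derivation:
LF mapping: 2 0 6 1 5 3 4
Walk LF starting at row 1, prepending L[row]:
  step 1: row=1, L[1]='$', prepend. Next row=LF[1]=0
  step 2: row=0, L[0]='o', prepend. Next row=LF[0]=2
  step 3: row=2, L[2]='t', prepend. Next row=LF[2]=6
  step 4: row=6, L[6]='r', prepend. Next row=LF[6]=4
  step 5: row=4, L[4]='s', prepend. Next row=LF[4]=5
  step 6: row=5, L[5]='r', prepend. Next row=LF[5]=3
  step 7: row=3, L[3]='m', prepend. Next row=LF[3]=1
Reversed output: mrsrto$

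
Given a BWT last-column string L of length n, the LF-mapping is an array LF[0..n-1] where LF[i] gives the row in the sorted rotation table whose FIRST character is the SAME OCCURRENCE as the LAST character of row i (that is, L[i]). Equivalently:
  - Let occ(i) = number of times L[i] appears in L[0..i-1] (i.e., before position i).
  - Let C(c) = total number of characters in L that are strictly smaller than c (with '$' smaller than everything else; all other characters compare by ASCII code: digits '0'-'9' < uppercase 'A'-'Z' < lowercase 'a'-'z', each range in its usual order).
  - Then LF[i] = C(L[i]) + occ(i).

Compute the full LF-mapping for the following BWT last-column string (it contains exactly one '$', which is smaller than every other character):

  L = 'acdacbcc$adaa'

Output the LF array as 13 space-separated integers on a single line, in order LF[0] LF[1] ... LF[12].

Char counts: '$':1, 'a':5, 'b':1, 'c':4, 'd':2
C (first-col start): C('$')=0, C('a')=1, C('b')=6, C('c')=7, C('d')=11
L[0]='a': occ=0, LF[0]=C('a')+0=1+0=1
L[1]='c': occ=0, LF[1]=C('c')+0=7+0=7
L[2]='d': occ=0, LF[2]=C('d')+0=11+0=11
L[3]='a': occ=1, LF[3]=C('a')+1=1+1=2
L[4]='c': occ=1, LF[4]=C('c')+1=7+1=8
L[5]='b': occ=0, LF[5]=C('b')+0=6+0=6
L[6]='c': occ=2, LF[6]=C('c')+2=7+2=9
L[7]='c': occ=3, LF[7]=C('c')+3=7+3=10
L[8]='$': occ=0, LF[8]=C('$')+0=0+0=0
L[9]='a': occ=2, LF[9]=C('a')+2=1+2=3
L[10]='d': occ=1, LF[10]=C('d')+1=11+1=12
L[11]='a': occ=3, LF[11]=C('a')+3=1+3=4
L[12]='a': occ=4, LF[12]=C('a')+4=1+4=5

Answer: 1 7 11 2 8 6 9 10 0 3 12 4 5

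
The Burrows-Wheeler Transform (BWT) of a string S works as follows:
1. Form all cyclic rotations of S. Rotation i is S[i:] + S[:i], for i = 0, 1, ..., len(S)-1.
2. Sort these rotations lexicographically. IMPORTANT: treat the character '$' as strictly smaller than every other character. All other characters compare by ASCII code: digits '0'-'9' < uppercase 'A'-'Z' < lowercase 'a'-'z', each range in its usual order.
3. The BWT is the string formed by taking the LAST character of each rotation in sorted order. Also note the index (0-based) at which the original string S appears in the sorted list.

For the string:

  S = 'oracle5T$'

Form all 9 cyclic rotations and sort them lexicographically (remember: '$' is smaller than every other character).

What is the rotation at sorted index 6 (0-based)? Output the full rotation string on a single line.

All 9 rotations (rotation i = S[i:]+S[:i]):
  rot[0] = oracle5T$
  rot[1] = racle5T$o
  rot[2] = acle5T$or
  rot[3] = cle5T$ora
  rot[4] = le5T$orac
  rot[5] = e5T$oracl
  rot[6] = 5T$oracle
  rot[7] = T$oracle5
  rot[8] = $oracle5T
Sorted (with $ < everything):
  sorted[0] = $oracle5T
  sorted[1] = 5T$oracle
  sorted[2] = T$oracle5
  sorted[3] = acle5T$or
  sorted[4] = cle5T$ora
  sorted[5] = e5T$oracl
  sorted[6] = le5T$orac
  sorted[7] = oracle5T$
  sorted[8] = racle5T$o
sorted[6] = le5T$orac

Answer: le5T$orac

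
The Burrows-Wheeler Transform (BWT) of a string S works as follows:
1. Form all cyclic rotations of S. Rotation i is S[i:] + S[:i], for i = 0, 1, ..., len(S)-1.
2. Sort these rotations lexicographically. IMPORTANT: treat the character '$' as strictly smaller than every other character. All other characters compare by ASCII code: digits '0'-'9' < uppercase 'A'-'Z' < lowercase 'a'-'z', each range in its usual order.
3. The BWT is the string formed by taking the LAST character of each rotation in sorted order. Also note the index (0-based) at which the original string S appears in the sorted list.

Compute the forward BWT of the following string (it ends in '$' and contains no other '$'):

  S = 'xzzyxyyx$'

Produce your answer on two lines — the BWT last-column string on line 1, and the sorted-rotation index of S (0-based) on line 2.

Answer: xyy$yzxzx
3

Derivation:
All 9 rotations (rotation i = S[i:]+S[:i]):
  rot[0] = xzzyxyyx$
  rot[1] = zzyxyyx$x
  rot[2] = zyxyyx$xz
  rot[3] = yxyyx$xzz
  rot[4] = xyyx$xzzy
  rot[5] = yyx$xzzyx
  rot[6] = yx$xzzyxy
  rot[7] = x$xzzyxyy
  rot[8] = $xzzyxyyx
Sorted (with $ < everything):
  sorted[0] = $xzzyxyyx  (last char: 'x')
  sorted[1] = x$xzzyxyy  (last char: 'y')
  sorted[2] = xyyx$xzzy  (last char: 'y')
  sorted[3] = xzzyxyyx$  (last char: '$')
  sorted[4] = yx$xzzyxy  (last char: 'y')
  sorted[5] = yxyyx$xzz  (last char: 'z')
  sorted[6] = yyx$xzzyx  (last char: 'x')
  sorted[7] = zyxyyx$xz  (last char: 'z')
  sorted[8] = zzyxyyx$x  (last char: 'x')
Last column: xyy$yzxzx
Original string S is at sorted index 3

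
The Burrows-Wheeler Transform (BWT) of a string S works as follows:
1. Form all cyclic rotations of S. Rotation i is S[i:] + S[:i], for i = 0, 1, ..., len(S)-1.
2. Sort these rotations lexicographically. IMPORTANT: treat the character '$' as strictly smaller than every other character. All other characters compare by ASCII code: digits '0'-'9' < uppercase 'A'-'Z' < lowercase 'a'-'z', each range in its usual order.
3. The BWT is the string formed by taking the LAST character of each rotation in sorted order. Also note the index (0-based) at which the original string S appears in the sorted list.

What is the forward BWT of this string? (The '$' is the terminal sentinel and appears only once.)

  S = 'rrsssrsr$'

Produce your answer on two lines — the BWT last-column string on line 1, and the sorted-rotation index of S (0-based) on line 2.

Answer: rs$srrssr
2

Derivation:
All 9 rotations (rotation i = S[i:]+S[:i]):
  rot[0] = rrsssrsr$
  rot[1] = rsssrsr$r
  rot[2] = sssrsr$rr
  rot[3] = ssrsr$rrs
  rot[4] = srsr$rrss
  rot[5] = rsr$rrsss
  rot[6] = sr$rrsssr
  rot[7] = r$rrsssrs
  rot[8] = $rrsssrsr
Sorted (with $ < everything):
  sorted[0] = $rrsssrsr  (last char: 'r')
  sorted[1] = r$rrsssrs  (last char: 's')
  sorted[2] = rrsssrsr$  (last char: '$')
  sorted[3] = rsr$rrsss  (last char: 's')
  sorted[4] = rsssrsr$r  (last char: 'r')
  sorted[5] = sr$rrsssr  (last char: 'r')
  sorted[6] = srsr$rrss  (last char: 's')
  sorted[7] = ssrsr$rrs  (last char: 's')
  sorted[8] = sssrsr$rr  (last char: 'r')
Last column: rs$srrssr
Original string S is at sorted index 2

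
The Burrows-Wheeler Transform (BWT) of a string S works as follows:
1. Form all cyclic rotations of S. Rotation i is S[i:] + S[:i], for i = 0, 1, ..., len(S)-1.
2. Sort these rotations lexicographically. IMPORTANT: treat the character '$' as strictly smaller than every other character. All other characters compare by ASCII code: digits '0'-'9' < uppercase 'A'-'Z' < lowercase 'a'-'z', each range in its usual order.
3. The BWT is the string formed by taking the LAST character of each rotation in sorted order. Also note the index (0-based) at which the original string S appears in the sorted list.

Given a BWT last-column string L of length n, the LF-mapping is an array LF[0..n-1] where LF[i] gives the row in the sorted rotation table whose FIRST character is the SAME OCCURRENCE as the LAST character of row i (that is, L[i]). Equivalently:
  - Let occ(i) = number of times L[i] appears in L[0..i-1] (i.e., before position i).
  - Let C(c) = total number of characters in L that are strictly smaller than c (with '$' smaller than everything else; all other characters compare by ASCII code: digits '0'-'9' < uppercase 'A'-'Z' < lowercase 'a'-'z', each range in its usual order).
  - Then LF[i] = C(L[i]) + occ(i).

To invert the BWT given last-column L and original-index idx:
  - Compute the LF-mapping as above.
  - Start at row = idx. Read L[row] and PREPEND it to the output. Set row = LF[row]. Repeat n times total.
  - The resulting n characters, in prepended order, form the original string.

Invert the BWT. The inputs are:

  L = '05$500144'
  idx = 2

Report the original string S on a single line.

LF mapping: 1 7 0 8 2 3 4 5 6
Walk LF starting at row 2, prepending L[row]:
  step 1: row=2, L[2]='$', prepend. Next row=LF[2]=0
  step 2: row=0, L[0]='0', prepend. Next row=LF[0]=1
  step 3: row=1, L[1]='5', prepend. Next row=LF[1]=7
  step 4: row=7, L[7]='4', prepend. Next row=LF[7]=5
  step 5: row=5, L[5]='0', prepend. Next row=LF[5]=3
  step 6: row=3, L[3]='5', prepend. Next row=LF[3]=8
  step 7: row=8, L[8]='4', prepend. Next row=LF[8]=6
  step 8: row=6, L[6]='1', prepend. Next row=LF[6]=4
  step 9: row=4, L[4]='0', prepend. Next row=LF[4]=2
Reversed output: 01450450$

Answer: 01450450$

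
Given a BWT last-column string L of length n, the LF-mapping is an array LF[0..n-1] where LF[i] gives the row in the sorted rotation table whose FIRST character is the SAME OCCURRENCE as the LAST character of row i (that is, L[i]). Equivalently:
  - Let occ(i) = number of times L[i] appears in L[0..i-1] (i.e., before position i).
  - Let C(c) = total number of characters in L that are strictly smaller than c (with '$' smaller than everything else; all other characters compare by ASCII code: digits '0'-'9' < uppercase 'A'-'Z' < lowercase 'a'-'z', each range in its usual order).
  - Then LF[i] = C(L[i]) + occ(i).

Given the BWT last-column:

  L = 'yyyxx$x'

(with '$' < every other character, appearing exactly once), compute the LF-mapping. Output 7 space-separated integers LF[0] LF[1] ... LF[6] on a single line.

Answer: 4 5 6 1 2 0 3

Derivation:
Char counts: '$':1, 'x':3, 'y':3
C (first-col start): C('$')=0, C('x')=1, C('y')=4
L[0]='y': occ=0, LF[0]=C('y')+0=4+0=4
L[1]='y': occ=1, LF[1]=C('y')+1=4+1=5
L[2]='y': occ=2, LF[2]=C('y')+2=4+2=6
L[3]='x': occ=0, LF[3]=C('x')+0=1+0=1
L[4]='x': occ=1, LF[4]=C('x')+1=1+1=2
L[5]='$': occ=0, LF[5]=C('$')+0=0+0=0
L[6]='x': occ=2, LF[6]=C('x')+2=1+2=3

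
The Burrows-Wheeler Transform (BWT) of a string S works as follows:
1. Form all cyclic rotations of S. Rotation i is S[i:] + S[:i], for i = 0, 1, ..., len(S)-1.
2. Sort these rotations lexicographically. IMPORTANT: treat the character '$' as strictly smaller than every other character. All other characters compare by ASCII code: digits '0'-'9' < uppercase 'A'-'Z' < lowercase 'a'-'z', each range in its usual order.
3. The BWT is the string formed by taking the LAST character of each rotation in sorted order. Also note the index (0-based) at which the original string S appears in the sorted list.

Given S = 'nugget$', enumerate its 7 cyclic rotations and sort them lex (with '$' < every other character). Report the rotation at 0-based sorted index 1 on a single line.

All 7 rotations (rotation i = S[i:]+S[:i]):
  rot[0] = nugget$
  rot[1] = ugget$n
  rot[2] = gget$nu
  rot[3] = get$nug
  rot[4] = et$nugg
  rot[5] = t$nugge
  rot[6] = $nugget
Sorted (with $ < everything):
  sorted[0] = $nugget
  sorted[1] = et$nugg
  sorted[2] = get$nug
  sorted[3] = gget$nu
  sorted[4] = nugget$
  sorted[5] = t$nugge
  sorted[6] = ugget$n
sorted[1] = et$nugg

Answer: et$nugg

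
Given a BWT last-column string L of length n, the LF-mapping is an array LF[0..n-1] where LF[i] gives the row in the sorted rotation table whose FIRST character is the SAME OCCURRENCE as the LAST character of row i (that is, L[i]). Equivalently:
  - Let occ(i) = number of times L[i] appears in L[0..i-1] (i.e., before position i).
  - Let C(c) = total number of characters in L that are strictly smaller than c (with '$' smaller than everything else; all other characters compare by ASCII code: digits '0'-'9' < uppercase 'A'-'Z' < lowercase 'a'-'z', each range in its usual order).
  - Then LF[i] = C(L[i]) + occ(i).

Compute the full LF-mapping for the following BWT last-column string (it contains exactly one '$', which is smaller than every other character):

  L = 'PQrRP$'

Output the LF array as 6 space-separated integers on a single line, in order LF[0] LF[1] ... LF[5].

Answer: 1 3 5 4 2 0

Derivation:
Char counts: '$':1, 'P':2, 'Q':1, 'R':1, 'r':1
C (first-col start): C('$')=0, C('P')=1, C('Q')=3, C('R')=4, C('r')=5
L[0]='P': occ=0, LF[0]=C('P')+0=1+0=1
L[1]='Q': occ=0, LF[1]=C('Q')+0=3+0=3
L[2]='r': occ=0, LF[2]=C('r')+0=5+0=5
L[3]='R': occ=0, LF[3]=C('R')+0=4+0=4
L[4]='P': occ=1, LF[4]=C('P')+1=1+1=2
L[5]='$': occ=0, LF[5]=C('$')+0=0+0=0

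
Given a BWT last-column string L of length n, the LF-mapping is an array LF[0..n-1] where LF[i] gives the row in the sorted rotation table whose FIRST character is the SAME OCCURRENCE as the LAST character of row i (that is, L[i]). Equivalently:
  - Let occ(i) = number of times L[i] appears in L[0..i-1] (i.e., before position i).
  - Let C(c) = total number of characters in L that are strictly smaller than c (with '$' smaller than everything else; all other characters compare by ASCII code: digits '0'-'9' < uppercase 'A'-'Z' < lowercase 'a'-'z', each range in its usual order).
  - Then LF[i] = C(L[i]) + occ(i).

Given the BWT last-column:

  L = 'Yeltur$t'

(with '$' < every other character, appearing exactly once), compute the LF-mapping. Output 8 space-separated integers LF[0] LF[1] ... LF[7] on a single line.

Char counts: '$':1, 'Y':1, 'e':1, 'l':1, 'r':1, 't':2, 'u':1
C (first-col start): C('$')=0, C('Y')=1, C('e')=2, C('l')=3, C('r')=4, C('t')=5, C('u')=7
L[0]='Y': occ=0, LF[0]=C('Y')+0=1+0=1
L[1]='e': occ=0, LF[1]=C('e')+0=2+0=2
L[2]='l': occ=0, LF[2]=C('l')+0=3+0=3
L[3]='t': occ=0, LF[3]=C('t')+0=5+0=5
L[4]='u': occ=0, LF[4]=C('u')+0=7+0=7
L[5]='r': occ=0, LF[5]=C('r')+0=4+0=4
L[6]='$': occ=0, LF[6]=C('$')+0=0+0=0
L[7]='t': occ=1, LF[7]=C('t')+1=5+1=6

Answer: 1 2 3 5 7 4 0 6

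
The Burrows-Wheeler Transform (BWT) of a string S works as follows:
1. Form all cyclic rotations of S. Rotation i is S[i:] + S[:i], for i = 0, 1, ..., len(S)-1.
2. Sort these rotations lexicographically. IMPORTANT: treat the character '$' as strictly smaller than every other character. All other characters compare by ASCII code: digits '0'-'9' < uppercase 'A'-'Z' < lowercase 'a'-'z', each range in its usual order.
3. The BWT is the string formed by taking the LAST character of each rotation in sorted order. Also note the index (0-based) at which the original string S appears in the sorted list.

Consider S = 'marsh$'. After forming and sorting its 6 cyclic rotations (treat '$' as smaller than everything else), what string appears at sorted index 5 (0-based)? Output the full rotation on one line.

Answer: sh$mar

Derivation:
All 6 rotations (rotation i = S[i:]+S[:i]):
  rot[0] = marsh$
  rot[1] = arsh$m
  rot[2] = rsh$ma
  rot[3] = sh$mar
  rot[4] = h$mars
  rot[5] = $marsh
Sorted (with $ < everything):
  sorted[0] = $marsh
  sorted[1] = arsh$m
  sorted[2] = h$mars
  sorted[3] = marsh$
  sorted[4] = rsh$ma
  sorted[5] = sh$mar
sorted[5] = sh$mar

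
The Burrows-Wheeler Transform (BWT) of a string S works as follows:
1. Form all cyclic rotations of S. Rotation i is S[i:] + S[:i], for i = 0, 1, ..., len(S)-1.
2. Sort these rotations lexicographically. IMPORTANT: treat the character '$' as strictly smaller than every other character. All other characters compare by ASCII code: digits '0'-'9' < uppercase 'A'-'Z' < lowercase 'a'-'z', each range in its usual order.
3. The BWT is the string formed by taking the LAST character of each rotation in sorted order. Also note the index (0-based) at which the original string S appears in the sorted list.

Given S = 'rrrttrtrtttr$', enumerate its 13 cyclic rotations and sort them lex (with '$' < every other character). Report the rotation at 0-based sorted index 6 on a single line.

Answer: rtttr$rrrttrt

Derivation:
All 13 rotations (rotation i = S[i:]+S[:i]):
  rot[0] = rrrttrtrtttr$
  rot[1] = rrttrtrtttr$r
  rot[2] = rttrtrtttr$rr
  rot[3] = ttrtrtttr$rrr
  rot[4] = trtrtttr$rrrt
  rot[5] = rtrtttr$rrrtt
  rot[6] = trtttr$rrrttr
  rot[7] = rtttr$rrrttrt
  rot[8] = tttr$rrrttrtr
  rot[9] = ttr$rrrttrtrt
  rot[10] = tr$rrrttrtrtt
  rot[11] = r$rrrttrtrttt
  rot[12] = $rrrttrtrtttr
Sorted (with $ < everything):
  sorted[0] = $rrrttrtrtttr
  sorted[1] = r$rrrttrtrttt
  sorted[2] = rrrttrtrtttr$
  sorted[3] = rrttrtrtttr$r
  sorted[4] = rtrtttr$rrrtt
  sorted[5] = rttrtrtttr$rr
  sorted[6] = rtttr$rrrttrt
  sorted[7] = tr$rrrttrtrtt
  sorted[8] = trtrtttr$rrrt
  sorted[9] = trtttr$rrrttr
  sorted[10] = ttr$rrrttrtrt
  sorted[11] = ttrtrtttr$rrr
  sorted[12] = tttr$rrrttrtr
sorted[6] = rtttr$rrrttrt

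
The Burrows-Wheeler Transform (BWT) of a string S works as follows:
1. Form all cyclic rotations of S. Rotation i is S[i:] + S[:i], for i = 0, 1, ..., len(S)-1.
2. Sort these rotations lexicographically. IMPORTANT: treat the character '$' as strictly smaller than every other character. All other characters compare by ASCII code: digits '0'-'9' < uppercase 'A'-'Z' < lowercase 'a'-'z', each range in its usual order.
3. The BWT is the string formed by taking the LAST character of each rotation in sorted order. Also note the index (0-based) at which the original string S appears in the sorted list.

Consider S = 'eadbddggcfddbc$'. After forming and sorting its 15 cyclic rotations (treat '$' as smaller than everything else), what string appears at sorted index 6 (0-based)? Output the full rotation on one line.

All 15 rotations (rotation i = S[i:]+S[:i]):
  rot[0] = eadbddggcfddbc$
  rot[1] = adbddggcfddbc$e
  rot[2] = dbddggcfddbc$ea
  rot[3] = bddggcfddbc$ead
  rot[4] = ddggcfddbc$eadb
  rot[5] = dggcfddbc$eadbd
  rot[6] = ggcfddbc$eadbdd
  rot[7] = gcfddbc$eadbddg
  rot[8] = cfddbc$eadbddgg
  rot[9] = fddbc$eadbddggc
  rot[10] = ddbc$eadbddggcf
  rot[11] = dbc$eadbddggcfd
  rot[12] = bc$eadbddggcfdd
  rot[13] = c$eadbddggcfddb
  rot[14] = $eadbddggcfddbc
Sorted (with $ < everything):
  sorted[0] = $eadbddggcfddbc
  sorted[1] = adbddggcfddbc$e
  sorted[2] = bc$eadbddggcfdd
  sorted[3] = bddggcfddbc$ead
  sorted[4] = c$eadbddggcfddb
  sorted[5] = cfddbc$eadbddgg
  sorted[6] = dbc$eadbddggcfd
  sorted[7] = dbddggcfddbc$ea
  sorted[8] = ddbc$eadbddggcf
  sorted[9] = ddggcfddbc$eadb
  sorted[10] = dggcfddbc$eadbd
  sorted[11] = eadbddggcfddbc$
  sorted[12] = fddbc$eadbddggc
  sorted[13] = gcfddbc$eadbddg
  sorted[14] = ggcfddbc$eadbdd
sorted[6] = dbc$eadbddggcfd

Answer: dbc$eadbddggcfd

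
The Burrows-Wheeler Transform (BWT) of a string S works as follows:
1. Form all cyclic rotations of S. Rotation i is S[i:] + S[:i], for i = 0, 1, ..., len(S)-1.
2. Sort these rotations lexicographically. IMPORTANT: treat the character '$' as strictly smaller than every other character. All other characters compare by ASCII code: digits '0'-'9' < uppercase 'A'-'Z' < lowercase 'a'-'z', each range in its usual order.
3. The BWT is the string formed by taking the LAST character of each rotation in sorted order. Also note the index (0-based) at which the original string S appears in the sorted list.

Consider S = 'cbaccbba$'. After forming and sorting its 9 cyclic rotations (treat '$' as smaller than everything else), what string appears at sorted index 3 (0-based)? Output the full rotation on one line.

Answer: ba$cbaccb

Derivation:
All 9 rotations (rotation i = S[i:]+S[:i]):
  rot[0] = cbaccbba$
  rot[1] = baccbba$c
  rot[2] = accbba$cb
  rot[3] = ccbba$cba
  rot[4] = cbba$cbac
  rot[5] = bba$cbacc
  rot[6] = ba$cbaccb
  rot[7] = a$cbaccbb
  rot[8] = $cbaccbba
Sorted (with $ < everything):
  sorted[0] = $cbaccbba
  sorted[1] = a$cbaccbb
  sorted[2] = accbba$cb
  sorted[3] = ba$cbaccb
  sorted[4] = baccbba$c
  sorted[5] = bba$cbacc
  sorted[6] = cbaccbba$
  sorted[7] = cbba$cbac
  sorted[8] = ccbba$cba
sorted[3] = ba$cbaccb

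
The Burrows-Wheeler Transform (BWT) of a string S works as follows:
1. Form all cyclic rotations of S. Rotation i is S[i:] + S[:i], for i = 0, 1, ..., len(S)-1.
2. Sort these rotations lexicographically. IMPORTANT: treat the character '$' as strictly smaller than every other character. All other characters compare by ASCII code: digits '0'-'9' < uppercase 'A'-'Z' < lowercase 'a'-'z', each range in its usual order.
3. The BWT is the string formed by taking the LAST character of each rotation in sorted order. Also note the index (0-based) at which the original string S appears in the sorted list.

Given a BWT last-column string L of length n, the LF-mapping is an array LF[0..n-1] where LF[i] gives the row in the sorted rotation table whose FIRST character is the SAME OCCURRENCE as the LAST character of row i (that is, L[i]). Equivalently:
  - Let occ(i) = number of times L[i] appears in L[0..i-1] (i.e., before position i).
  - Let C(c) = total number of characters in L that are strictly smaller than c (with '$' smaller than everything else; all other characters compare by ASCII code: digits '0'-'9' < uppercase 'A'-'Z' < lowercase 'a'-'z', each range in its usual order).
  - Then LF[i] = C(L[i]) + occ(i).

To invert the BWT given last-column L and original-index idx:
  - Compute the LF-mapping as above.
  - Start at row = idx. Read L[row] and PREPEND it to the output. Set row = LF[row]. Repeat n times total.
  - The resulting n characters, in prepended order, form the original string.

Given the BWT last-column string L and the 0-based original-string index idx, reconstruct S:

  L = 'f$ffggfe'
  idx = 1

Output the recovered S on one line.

LF mapping: 2 0 3 4 6 7 5 1
Walk LF starting at row 1, prepending L[row]:
  step 1: row=1, L[1]='$', prepend. Next row=LF[1]=0
  step 2: row=0, L[0]='f', prepend. Next row=LF[0]=2
  step 3: row=2, L[2]='f', prepend. Next row=LF[2]=3
  step 4: row=3, L[3]='f', prepend. Next row=LF[3]=4
  step 5: row=4, L[4]='g', prepend. Next row=LF[4]=6
  step 6: row=6, L[6]='f', prepend. Next row=LF[6]=5
  step 7: row=5, L[5]='g', prepend. Next row=LF[5]=7
  step 8: row=7, L[7]='e', prepend. Next row=LF[7]=1
Reversed output: egfgfff$

Answer: egfgfff$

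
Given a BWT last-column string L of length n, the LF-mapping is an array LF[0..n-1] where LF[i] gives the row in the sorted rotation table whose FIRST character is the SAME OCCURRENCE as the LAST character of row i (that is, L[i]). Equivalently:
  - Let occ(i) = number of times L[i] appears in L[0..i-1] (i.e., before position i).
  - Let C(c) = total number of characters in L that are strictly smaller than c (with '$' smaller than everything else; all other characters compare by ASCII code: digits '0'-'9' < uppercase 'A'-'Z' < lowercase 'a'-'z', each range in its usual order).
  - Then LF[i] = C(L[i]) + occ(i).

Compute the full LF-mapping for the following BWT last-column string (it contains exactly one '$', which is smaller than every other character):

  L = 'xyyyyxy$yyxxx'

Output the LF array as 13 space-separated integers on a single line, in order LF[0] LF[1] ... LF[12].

Char counts: '$':1, 'x':5, 'y':7
C (first-col start): C('$')=0, C('x')=1, C('y')=6
L[0]='x': occ=0, LF[0]=C('x')+0=1+0=1
L[1]='y': occ=0, LF[1]=C('y')+0=6+0=6
L[2]='y': occ=1, LF[2]=C('y')+1=6+1=7
L[3]='y': occ=2, LF[3]=C('y')+2=6+2=8
L[4]='y': occ=3, LF[4]=C('y')+3=6+3=9
L[5]='x': occ=1, LF[5]=C('x')+1=1+1=2
L[6]='y': occ=4, LF[6]=C('y')+4=6+4=10
L[7]='$': occ=0, LF[7]=C('$')+0=0+0=0
L[8]='y': occ=5, LF[8]=C('y')+5=6+5=11
L[9]='y': occ=6, LF[9]=C('y')+6=6+6=12
L[10]='x': occ=2, LF[10]=C('x')+2=1+2=3
L[11]='x': occ=3, LF[11]=C('x')+3=1+3=4
L[12]='x': occ=4, LF[12]=C('x')+4=1+4=5

Answer: 1 6 7 8 9 2 10 0 11 12 3 4 5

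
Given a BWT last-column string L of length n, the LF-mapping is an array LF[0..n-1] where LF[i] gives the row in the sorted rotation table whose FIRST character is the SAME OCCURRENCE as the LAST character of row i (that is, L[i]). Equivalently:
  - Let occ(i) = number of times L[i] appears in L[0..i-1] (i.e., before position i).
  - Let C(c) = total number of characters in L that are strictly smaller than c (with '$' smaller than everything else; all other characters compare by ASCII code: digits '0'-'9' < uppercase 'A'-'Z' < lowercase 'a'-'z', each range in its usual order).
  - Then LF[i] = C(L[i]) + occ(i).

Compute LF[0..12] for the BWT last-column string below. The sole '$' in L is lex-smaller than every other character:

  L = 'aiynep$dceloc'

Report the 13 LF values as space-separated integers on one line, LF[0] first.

Char counts: '$':1, 'a':1, 'c':2, 'd':1, 'e':2, 'i':1, 'l':1, 'n':1, 'o':1, 'p':1, 'y':1
C (first-col start): C('$')=0, C('a')=1, C('c')=2, C('d')=4, C('e')=5, C('i')=7, C('l')=8, C('n')=9, C('o')=10, C('p')=11, C('y')=12
L[0]='a': occ=0, LF[0]=C('a')+0=1+0=1
L[1]='i': occ=0, LF[1]=C('i')+0=7+0=7
L[2]='y': occ=0, LF[2]=C('y')+0=12+0=12
L[3]='n': occ=0, LF[3]=C('n')+0=9+0=9
L[4]='e': occ=0, LF[4]=C('e')+0=5+0=5
L[5]='p': occ=0, LF[5]=C('p')+0=11+0=11
L[6]='$': occ=0, LF[6]=C('$')+0=0+0=0
L[7]='d': occ=0, LF[7]=C('d')+0=4+0=4
L[8]='c': occ=0, LF[8]=C('c')+0=2+0=2
L[9]='e': occ=1, LF[9]=C('e')+1=5+1=6
L[10]='l': occ=0, LF[10]=C('l')+0=8+0=8
L[11]='o': occ=0, LF[11]=C('o')+0=10+0=10
L[12]='c': occ=1, LF[12]=C('c')+1=2+1=3

Answer: 1 7 12 9 5 11 0 4 2 6 8 10 3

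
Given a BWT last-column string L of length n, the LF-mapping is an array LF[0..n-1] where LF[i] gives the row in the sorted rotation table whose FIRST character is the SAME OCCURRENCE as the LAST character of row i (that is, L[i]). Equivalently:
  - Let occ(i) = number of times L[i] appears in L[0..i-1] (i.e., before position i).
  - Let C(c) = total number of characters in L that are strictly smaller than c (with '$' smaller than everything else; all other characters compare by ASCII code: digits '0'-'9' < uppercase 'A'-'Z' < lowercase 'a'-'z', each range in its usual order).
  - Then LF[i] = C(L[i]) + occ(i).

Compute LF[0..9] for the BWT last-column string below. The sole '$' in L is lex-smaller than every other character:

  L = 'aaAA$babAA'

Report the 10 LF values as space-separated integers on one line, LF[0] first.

Char counts: '$':1, 'A':4, 'a':3, 'b':2
C (first-col start): C('$')=0, C('A')=1, C('a')=5, C('b')=8
L[0]='a': occ=0, LF[0]=C('a')+0=5+0=5
L[1]='a': occ=1, LF[1]=C('a')+1=5+1=6
L[2]='A': occ=0, LF[2]=C('A')+0=1+0=1
L[3]='A': occ=1, LF[3]=C('A')+1=1+1=2
L[4]='$': occ=0, LF[4]=C('$')+0=0+0=0
L[5]='b': occ=0, LF[5]=C('b')+0=8+0=8
L[6]='a': occ=2, LF[6]=C('a')+2=5+2=7
L[7]='b': occ=1, LF[7]=C('b')+1=8+1=9
L[8]='A': occ=2, LF[8]=C('A')+2=1+2=3
L[9]='A': occ=3, LF[9]=C('A')+3=1+3=4

Answer: 5 6 1 2 0 8 7 9 3 4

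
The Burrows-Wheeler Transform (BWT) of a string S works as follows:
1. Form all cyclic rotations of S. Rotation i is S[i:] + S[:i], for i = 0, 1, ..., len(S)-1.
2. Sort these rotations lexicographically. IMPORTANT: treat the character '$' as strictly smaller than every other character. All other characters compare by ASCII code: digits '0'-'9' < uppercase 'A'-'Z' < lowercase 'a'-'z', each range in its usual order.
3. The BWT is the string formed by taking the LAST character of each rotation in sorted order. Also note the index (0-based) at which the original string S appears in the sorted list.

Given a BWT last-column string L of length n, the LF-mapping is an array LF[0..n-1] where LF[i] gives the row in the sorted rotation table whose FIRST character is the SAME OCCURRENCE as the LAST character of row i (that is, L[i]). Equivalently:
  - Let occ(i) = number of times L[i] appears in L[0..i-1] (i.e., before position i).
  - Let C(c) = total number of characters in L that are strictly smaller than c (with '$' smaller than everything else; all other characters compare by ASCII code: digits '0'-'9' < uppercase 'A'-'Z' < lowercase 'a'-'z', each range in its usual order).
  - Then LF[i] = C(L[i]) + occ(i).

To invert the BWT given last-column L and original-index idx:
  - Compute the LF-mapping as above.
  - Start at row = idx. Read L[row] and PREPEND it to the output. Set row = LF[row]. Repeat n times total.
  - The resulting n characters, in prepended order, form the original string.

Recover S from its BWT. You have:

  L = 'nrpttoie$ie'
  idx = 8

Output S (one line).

LF mapping: 5 8 7 9 10 6 3 1 0 4 2
Walk LF starting at row 8, prepending L[row]:
  step 1: row=8, L[8]='$', prepend. Next row=LF[8]=0
  step 2: row=0, L[0]='n', prepend. Next row=LF[0]=5
  step 3: row=5, L[5]='o', prepend. Next row=LF[5]=6
  step 4: row=6, L[6]='i', prepend. Next row=LF[6]=3
  step 5: row=3, L[3]='t', prepend. Next row=LF[3]=9
  step 6: row=9, L[9]='i', prepend. Next row=LF[9]=4
  step 7: row=4, L[4]='t', prepend. Next row=LF[4]=10
  step 8: row=10, L[10]='e', prepend. Next row=LF[10]=2
  step 9: row=2, L[2]='p', prepend. Next row=LF[2]=7
  step 10: row=7, L[7]='e', prepend. Next row=LF[7]=1
  step 11: row=1, L[1]='r', prepend. Next row=LF[1]=8
Reversed output: repetition$

Answer: repetition$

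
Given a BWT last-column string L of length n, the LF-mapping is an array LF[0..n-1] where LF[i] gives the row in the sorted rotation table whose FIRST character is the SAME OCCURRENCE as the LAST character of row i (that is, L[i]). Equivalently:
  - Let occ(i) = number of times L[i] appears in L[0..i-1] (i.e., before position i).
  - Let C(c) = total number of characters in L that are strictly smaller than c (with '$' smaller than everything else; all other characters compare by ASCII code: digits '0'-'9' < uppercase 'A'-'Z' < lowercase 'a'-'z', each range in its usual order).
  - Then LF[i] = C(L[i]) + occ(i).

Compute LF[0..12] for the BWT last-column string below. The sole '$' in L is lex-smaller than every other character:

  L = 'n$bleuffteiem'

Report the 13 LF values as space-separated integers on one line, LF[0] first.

Char counts: '$':1, 'b':1, 'e':3, 'f':2, 'i':1, 'l':1, 'm':1, 'n':1, 't':1, 'u':1
C (first-col start): C('$')=0, C('b')=1, C('e')=2, C('f')=5, C('i')=7, C('l')=8, C('m')=9, C('n')=10, C('t')=11, C('u')=12
L[0]='n': occ=0, LF[0]=C('n')+0=10+0=10
L[1]='$': occ=0, LF[1]=C('$')+0=0+0=0
L[2]='b': occ=0, LF[2]=C('b')+0=1+0=1
L[3]='l': occ=0, LF[3]=C('l')+0=8+0=8
L[4]='e': occ=0, LF[4]=C('e')+0=2+0=2
L[5]='u': occ=0, LF[5]=C('u')+0=12+0=12
L[6]='f': occ=0, LF[6]=C('f')+0=5+0=5
L[7]='f': occ=1, LF[7]=C('f')+1=5+1=6
L[8]='t': occ=0, LF[8]=C('t')+0=11+0=11
L[9]='e': occ=1, LF[9]=C('e')+1=2+1=3
L[10]='i': occ=0, LF[10]=C('i')+0=7+0=7
L[11]='e': occ=2, LF[11]=C('e')+2=2+2=4
L[12]='m': occ=0, LF[12]=C('m')+0=9+0=9

Answer: 10 0 1 8 2 12 5 6 11 3 7 4 9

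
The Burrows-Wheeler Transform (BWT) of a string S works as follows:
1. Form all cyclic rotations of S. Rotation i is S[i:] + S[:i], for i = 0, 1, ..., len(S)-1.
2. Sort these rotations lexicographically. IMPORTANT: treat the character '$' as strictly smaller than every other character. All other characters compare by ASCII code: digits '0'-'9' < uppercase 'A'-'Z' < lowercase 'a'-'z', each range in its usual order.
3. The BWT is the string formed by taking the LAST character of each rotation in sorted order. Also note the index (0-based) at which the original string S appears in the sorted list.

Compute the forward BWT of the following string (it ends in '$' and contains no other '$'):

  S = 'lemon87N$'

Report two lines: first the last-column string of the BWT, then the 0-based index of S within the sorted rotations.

All 9 rotations (rotation i = S[i:]+S[:i]):
  rot[0] = lemon87N$
  rot[1] = emon87N$l
  rot[2] = mon87N$le
  rot[3] = on87N$lem
  rot[4] = n87N$lemo
  rot[5] = 87N$lemon
  rot[6] = 7N$lemon8
  rot[7] = N$lemon87
  rot[8] = $lemon87N
Sorted (with $ < everything):
  sorted[0] = $lemon87N  (last char: 'N')
  sorted[1] = 7N$lemon8  (last char: '8')
  sorted[2] = 87N$lemon  (last char: 'n')
  sorted[3] = N$lemon87  (last char: '7')
  sorted[4] = emon87N$l  (last char: 'l')
  sorted[5] = lemon87N$  (last char: '$')
  sorted[6] = mon87N$le  (last char: 'e')
  sorted[7] = n87N$lemo  (last char: 'o')
  sorted[8] = on87N$lem  (last char: 'm')
Last column: N8n7l$eom
Original string S is at sorted index 5

Answer: N8n7l$eom
5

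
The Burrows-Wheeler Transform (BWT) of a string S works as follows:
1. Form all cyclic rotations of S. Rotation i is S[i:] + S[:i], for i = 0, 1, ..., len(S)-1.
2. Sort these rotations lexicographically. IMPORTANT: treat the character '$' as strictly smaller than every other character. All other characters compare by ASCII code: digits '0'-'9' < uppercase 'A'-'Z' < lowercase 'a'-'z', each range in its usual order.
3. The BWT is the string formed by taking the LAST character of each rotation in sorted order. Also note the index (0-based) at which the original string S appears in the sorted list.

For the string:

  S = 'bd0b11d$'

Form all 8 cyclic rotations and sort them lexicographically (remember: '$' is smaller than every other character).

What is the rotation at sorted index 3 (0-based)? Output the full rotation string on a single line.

Answer: 1d$bd0b1

Derivation:
All 8 rotations (rotation i = S[i:]+S[:i]):
  rot[0] = bd0b11d$
  rot[1] = d0b11d$b
  rot[2] = 0b11d$bd
  rot[3] = b11d$bd0
  rot[4] = 11d$bd0b
  rot[5] = 1d$bd0b1
  rot[6] = d$bd0b11
  rot[7] = $bd0b11d
Sorted (with $ < everything):
  sorted[0] = $bd0b11d
  sorted[1] = 0b11d$bd
  sorted[2] = 11d$bd0b
  sorted[3] = 1d$bd0b1
  sorted[4] = b11d$bd0
  sorted[5] = bd0b11d$
  sorted[6] = d$bd0b11
  sorted[7] = d0b11d$b
sorted[3] = 1d$bd0b1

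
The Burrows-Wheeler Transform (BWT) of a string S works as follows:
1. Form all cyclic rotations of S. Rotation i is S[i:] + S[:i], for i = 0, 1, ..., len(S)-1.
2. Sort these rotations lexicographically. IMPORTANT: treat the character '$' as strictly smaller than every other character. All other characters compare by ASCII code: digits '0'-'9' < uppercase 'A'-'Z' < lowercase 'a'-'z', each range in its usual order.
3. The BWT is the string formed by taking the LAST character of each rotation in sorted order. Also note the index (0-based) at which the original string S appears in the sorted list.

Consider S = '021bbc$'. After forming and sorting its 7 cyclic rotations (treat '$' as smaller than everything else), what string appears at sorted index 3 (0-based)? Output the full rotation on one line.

All 7 rotations (rotation i = S[i:]+S[:i]):
  rot[0] = 021bbc$
  rot[1] = 21bbc$0
  rot[2] = 1bbc$02
  rot[3] = bbc$021
  rot[4] = bc$021b
  rot[5] = c$021bb
  rot[6] = $021bbc
Sorted (with $ < everything):
  sorted[0] = $021bbc
  sorted[1] = 021bbc$
  sorted[2] = 1bbc$02
  sorted[3] = 21bbc$0
  sorted[4] = bbc$021
  sorted[5] = bc$021b
  sorted[6] = c$021bb
sorted[3] = 21bbc$0

Answer: 21bbc$0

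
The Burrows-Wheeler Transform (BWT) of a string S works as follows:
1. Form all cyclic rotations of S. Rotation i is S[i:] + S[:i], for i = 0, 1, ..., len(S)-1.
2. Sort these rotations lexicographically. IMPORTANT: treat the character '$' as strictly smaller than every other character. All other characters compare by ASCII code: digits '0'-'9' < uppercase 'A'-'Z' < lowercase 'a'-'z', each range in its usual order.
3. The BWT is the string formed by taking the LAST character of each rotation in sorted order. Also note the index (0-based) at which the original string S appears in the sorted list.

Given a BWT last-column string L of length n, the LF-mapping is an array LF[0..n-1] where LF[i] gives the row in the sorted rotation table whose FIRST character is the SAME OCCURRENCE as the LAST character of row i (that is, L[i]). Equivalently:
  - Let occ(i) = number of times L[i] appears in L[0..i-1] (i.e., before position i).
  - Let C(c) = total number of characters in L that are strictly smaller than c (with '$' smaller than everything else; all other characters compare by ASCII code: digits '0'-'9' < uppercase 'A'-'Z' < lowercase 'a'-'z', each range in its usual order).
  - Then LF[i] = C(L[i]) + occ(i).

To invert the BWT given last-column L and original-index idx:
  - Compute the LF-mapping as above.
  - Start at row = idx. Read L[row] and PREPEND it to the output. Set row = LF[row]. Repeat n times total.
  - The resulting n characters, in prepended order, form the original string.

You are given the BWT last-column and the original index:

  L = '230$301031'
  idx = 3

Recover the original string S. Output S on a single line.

LF mapping: 6 7 1 0 8 2 4 3 9 5
Walk LF starting at row 3, prepending L[row]:
  step 1: row=3, L[3]='$', prepend. Next row=LF[3]=0
  step 2: row=0, L[0]='2', prepend. Next row=LF[0]=6
  step 3: row=6, L[6]='1', prepend. Next row=LF[6]=4
  step 4: row=4, L[4]='3', prepend. Next row=LF[4]=8
  step 5: row=8, L[8]='3', prepend. Next row=LF[8]=9
  step 6: row=9, L[9]='1', prepend. Next row=LF[9]=5
  step 7: row=5, L[5]='0', prepend. Next row=LF[5]=2
  step 8: row=2, L[2]='0', prepend. Next row=LF[2]=1
  step 9: row=1, L[1]='3', prepend. Next row=LF[1]=7
  step 10: row=7, L[7]='0', prepend. Next row=LF[7]=3
Reversed output: 030013312$

Answer: 030013312$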